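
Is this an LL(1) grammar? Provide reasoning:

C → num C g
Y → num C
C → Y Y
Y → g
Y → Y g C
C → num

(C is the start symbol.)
A grammar is LL(1) if for each non-terminal N with multiple productions, the predict sets of those productions are pairwise disjoint, where PREDICT(N → α) = (FIRST(α) \ {ε}) ∪ (FOLLOW(N) if α ⇒* ε).

Relevant sets:
  FIRST(Y) = { 'g', 'num' }

For C:
  PREDICT(C → num C g) = { 'num' }
  PREDICT(C → Y Y) = { 'g', 'num' }
  PREDICT(C → num) = { 'num' }
For Y:
  PREDICT(Y → num C) = { 'num' }
  PREDICT(Y → g) = { 'g' }
  PREDICT(Y → Y g C) = { 'g', 'num' }

Conflict found: Predict set conflict for C: { 'num' }
The grammar is NOT LL(1).

Answer: No. Predict set conflict for C: { 'num' }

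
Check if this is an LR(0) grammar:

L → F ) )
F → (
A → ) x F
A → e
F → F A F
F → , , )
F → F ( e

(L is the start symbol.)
No. Shift-reduce conflict between [F → F A F .] and [A → . ) x F]

A grammar is LR(0) if no state in the canonical LR(0) collection has:
  - both a shift item (dot before a terminal) and a complete item (shift-reduce conflict), or
  - two or more complete items (reduce-reduce conflict; the accept item [L' → L .] counts as a complete item here).

Augment with L' → L and build the canonical LR(0) collection (I0 = CLOSURE({[L' → . L]}), then GOTO on every symbol after a dot until no new states appear). It has 17 states:
  I0: { [F → . (], [F → . , , )], [F → . F ( e], [F → . F A F], [L → . F ) )], [L' → . L] }  — shift
  I1: { [F → ( .] }  — reduce
  I2: { [F → , . , )] }  — shift
  I3: { [A → . ) x F], [A → . e], [F → F . ( e], [F → F . A F], [L → F . ) )] }  — shift
  I4: { [L' → L .] }  — accept
  I5: { [F → F ( . e] }  — shift
  I6: { [A → ) . x F], [L → F ) . )] }  — shift
  I7: { [F → . (], [F → . , , )], [F → . F ( e], [F → . F A F], [F → F A . F] }  — shift
  I8: { [A → e .] }  — reduce
  I9: { [A → . ) x F], [A → . e], [F → F . ( e], [F → F . A F], [F → F A F .] }  — shift, reduce
  I10: { [A → ) . x F] }  — shift
  I11: { [A → ) x . F], [F → . (], [F → . , , )], [F → . F ( e], [F → . F A F] }  — shift
  I12: { [A → ) x F .], [A → . ) x F], [A → . e], [F → F . ( e], [F → F . A F] }  — shift, reduce
  I13: { [L → F ) ) .] }  — reduce
  I14: { [F → F ( e .] }  — reduce
  I15: { [F → , , . )] }  — shift
  I16: { [F → , , ) .] }  — reduce

Conflict in state I9:
  Shift-reduce conflict between [F → F A F .] and [A → . ) x F]
So the grammar is NOT LR(0).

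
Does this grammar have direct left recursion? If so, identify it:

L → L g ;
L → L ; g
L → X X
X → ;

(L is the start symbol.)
Direct left recursion occurs when N → N α for some non-terminal N (the right-hand side begins with the left-hand side itself).

L → L g ;: LEFT RECURSIVE (starts with L)
L → L ; g: LEFT RECURSIVE (starts with L)
L → X X: starts with X
X → ;: starts with ';'

The grammar has direct left recursion on: L.

Answer: Yes, L is left-recursive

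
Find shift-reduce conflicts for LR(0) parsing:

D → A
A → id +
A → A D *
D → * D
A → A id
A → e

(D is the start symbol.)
A shift-reduce conflict occurs when an LR(0) state has both:
  - a complete (reduce) item [A → α .] (dot at the end), and
  - a shift item [B → β . c γ] (dot before a terminal).

Augment with D' → D and build the canonical LR(0) collection (I0 = CLOSURE({[D' → . D]}), then GOTO on every symbol after a dot until no new states appear). It has 11 states:
  I0: { [A → . A D *], [A → . A id], [A → . e], [A → . id +], [D → . * D], [D → . A], [D' → . D] }  — shift
  I1: { [A → . A D *], [A → . A id], [A → . e], [A → . id +], [D → * . D], [D → . * D], [D → . A] }  — shift
  I2: { [A → . A D *], [A → . A id], [A → . e], [A → . id +], [A → A . D *], [A → A . id], [D → . * D], [D → . A], [D → A .] }  — shift, reduce
  I3: { [D' → D .] }  — accept
  I4: { [A → e .] }  — reduce
  I5: { [A → id . +] }  — shift
  I6: { [A → id + .] }  — reduce
  I7: { [A → A D . *] }  — shift
  I8: { [A → A id .], [A → id . +] }  — shift, reduce
  I9: { [A → A D * .] }  — reduce
  I10: { [D → * D .] }  — reduce

I2 contains reduce item [D → A .] and shift items [A → A . id], [A → . e], [A → . id +], [D → . * D] — shift-reduce conflict.
I8 contains reduce item [A → A id .] and shift item [A → id . +] — shift-reduce conflict.

Answer: Yes — I2: [D → A .] vs [A → A . id]; I8: [A → A id .] vs [A → id . +]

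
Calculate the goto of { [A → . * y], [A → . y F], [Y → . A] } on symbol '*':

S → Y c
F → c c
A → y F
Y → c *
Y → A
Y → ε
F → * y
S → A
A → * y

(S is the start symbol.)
GOTO(I, '*') = CLOSURE({ [A → αX.β] : [A → α.Xβ] ∈ I, X = '*' })

Items with dot before '*', with the dot advanced:
  [A → . * y] → [A → * . y]
Closure adds nothing (no advanced item has the dot before a non-terminal).

GOTO = { [A → * . y] }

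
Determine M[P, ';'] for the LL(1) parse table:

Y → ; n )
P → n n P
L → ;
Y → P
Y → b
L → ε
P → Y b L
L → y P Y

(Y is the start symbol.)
P → Y b L

To find M[P, ';'], we find productions for P where ';' is in the predict set (PREDICT(N → α) = (FIRST(α) \ {ε}) ∪ (FOLLOW(N) if α ⇒* ε)).

Relevant sets:
  FIRST(Y) = { ';', 'b', 'n' }

P → n n P: PREDICT = { 'n' }
P → Y b L: PREDICT = { ';', 'b', 'n' }
  ';' is in predict set, so this production goes in M[P, ';']

M[P, ';'] = P → Y b L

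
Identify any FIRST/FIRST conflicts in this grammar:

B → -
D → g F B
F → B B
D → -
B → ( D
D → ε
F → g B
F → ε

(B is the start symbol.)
No FIRST/FIRST conflicts.

A FIRST/FIRST conflict occurs when two productions N → α and N → β for the same non-terminal have FIRST(α) ∩ FIRST(β) ≠ ∅ (with ε ∈ FIRST of a nullable right-hand side, so two nullable alternatives also conflict).

FIRST sets of the non-terminals at (or reachable through a nullable prefix from) the front of some alternative:
  FIRST(B) = { '(', '-' }

Productions for B:
  B → -: FIRST = { '-' }
  B → ( D: FIRST = { '(' }
Productions for D:
  D → g F B: FIRST = { 'g' }
  D → -: FIRST = { '-' }
  D → ε: FIRST = { ε }
Productions for F:
  F → B B: FIRST = { '(', '-' }
  F → g B: FIRST = { 'g' }
  F → ε: FIRST = { ε }

All alternatives of each non-terminal have pairwise disjoint FIRST sets.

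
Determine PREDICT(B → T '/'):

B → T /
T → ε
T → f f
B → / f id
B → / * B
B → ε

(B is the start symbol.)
PREDICT(B → T '/') = (FIRST(RHS) \ {ε}) ∪ (FOLLOW(B) if ε ∈ FIRST(RHS), i.e. RHS ⇒* ε)
FIRST(T) = { 'f', ε }
FIRST(T '/') = { '/', 'f' }
ε ∉ FIRST(T '/'), so FOLLOW(B) is not added.
PREDICT(B → T '/') = { '/', 'f' }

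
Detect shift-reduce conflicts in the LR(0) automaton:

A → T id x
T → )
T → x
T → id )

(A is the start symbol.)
No shift-reduce conflicts

A shift-reduce conflict occurs when an LR(0) state has both:
  - a complete (reduce) item [A → α .] (dot at the end), and
  - a shift item [B → β . c γ] (dot before a terminal).

Augment with A' → A and build the canonical LR(0) collection (I0 = CLOSURE({[A' → . A]}), then GOTO on every symbol after a dot until no new states appear). It has 9 states:
  I0: { [A → . T id x], [A' → . A], [T → . )], [T → . id )], [T → . x] }  — shift
  I1: { [T → ) .] }  — reduce
  I2: { [A' → A .] }  — accept
  I3: { [A → T . id x] }  — shift
  I4: { [T → id . )] }  — shift
  I5: { [T → x .] }  — reduce
  I6: { [T → id ) .] }  — reduce
  I7: { [A → T id . x] }  — shift
  I8: { [A → T id x .] }  — reduce

No state contains both a complete item and a shift item.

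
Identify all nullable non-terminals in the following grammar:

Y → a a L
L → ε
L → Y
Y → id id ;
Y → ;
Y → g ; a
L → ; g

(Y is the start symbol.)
ε-productions: L → ε
So L is immediately nullable.
No further non-terminal can be added: every production for the remaining non-terminals contains a terminal or a non-nullable non-terminal.
Nullable = { 'L' }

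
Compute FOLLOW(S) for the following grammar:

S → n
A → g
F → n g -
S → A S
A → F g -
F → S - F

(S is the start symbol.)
{ $, '-' }

S is the start symbol, so $ ∈ FOLLOW(S).
In S → A S: S is at the end; this adds FOLLOW(S) to itself — nothing new
In F → S - F: S is followed by '-' F, add FIRST('-' F) \ {ε} = { '-' }

Taking the union: FOLLOW(S) = { $, '-' }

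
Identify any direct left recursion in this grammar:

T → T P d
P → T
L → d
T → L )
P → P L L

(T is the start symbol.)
Direct left recursion occurs when N → N α for some non-terminal N (the right-hand side begins with the left-hand side itself).

T → T P d: LEFT RECURSIVE (starts with T)
P → T: starts with T
L → d: starts with d
T → L ): starts with L
P → P L L: LEFT RECURSIVE (starts with P)

The grammar has direct left recursion on: T, P.

Answer: Yes, T, P are left-recursive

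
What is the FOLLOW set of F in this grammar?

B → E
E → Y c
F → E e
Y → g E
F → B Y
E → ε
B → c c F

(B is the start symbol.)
{ $, 'g' }

In B → c c F: F is at the end, add FOLLOW(B)

The FOLLOW sets referred to above (computed the same way, to a fixed point):
  FOLLOW(B) = { $, 'g' }

Taking the union: FOLLOW(F) = { $, 'g' }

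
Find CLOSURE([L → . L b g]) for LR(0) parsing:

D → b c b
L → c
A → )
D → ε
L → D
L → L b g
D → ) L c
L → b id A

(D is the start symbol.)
To compute CLOSURE, for each item [A → α.Bβ] where B is a non-terminal, add [B → .γ] for all productions B → γ; repeat for the newly added items until nothing changes.

Start with: [L → . L b g]
  [L → . L b g] has the dot before L: add [L → . c], [L → . D], [L → . b id A]
  [L → . D] has the dot before D: add [D → . b c b], [D → .], [D → . ) L c]
No further items can be added.

CLOSURE = { [D → . ) L c], [D → . b c b], [D → .], [L → . D], [L → . L b g], [L → . b id A], [L → . c] }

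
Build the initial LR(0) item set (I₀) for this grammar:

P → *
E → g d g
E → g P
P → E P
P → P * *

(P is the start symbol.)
First, augment the grammar with P' → P
I₀ = CLOSURE({ [P' → . P] }):
  [P' → . P] has the dot before P: add [P → . *], [P → . E P], [P → . P * *]
  [P → . E P] has the dot before E: add [E → . g d g], [E → . g P]
No further items can be added.

I₀ = { [E → . g P], [E → . g d g], [P → . *], [P → . E P], [P → . P * *], [P' → . P] }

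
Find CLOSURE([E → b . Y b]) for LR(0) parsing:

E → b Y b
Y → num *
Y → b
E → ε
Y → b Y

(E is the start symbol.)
{ [E → b . Y b], [Y → . b Y], [Y → . b], [Y → . num *] }

Start with: [E → b . Y b]
  [E → b . Y b] has the dot before Y: add [Y → . num *], [Y → . b], [Y → . b Y]
No further items can be added.

CLOSURE = { [E → b . Y b], [Y → . b Y], [Y → . b], [Y → . num *] }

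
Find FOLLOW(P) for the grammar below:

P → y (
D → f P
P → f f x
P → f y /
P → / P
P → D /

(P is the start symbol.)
{ $, '/' }

P is the start symbol, so $ ∈ FOLLOW(P).
In D → f P: P is at the end, add FOLLOW(D)
In P → / P: P is at the end; this adds FOLLOW(P) to itself — nothing new

The FOLLOW sets referred to above (computed the same way, to a fixed point):
  FOLLOW(D) = { '/' }

Taking the union: FOLLOW(P) = { $, '/' }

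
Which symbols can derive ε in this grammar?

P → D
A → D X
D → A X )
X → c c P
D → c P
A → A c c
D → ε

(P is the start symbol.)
ε-productions: D → ε
So D is immediately nullable.
P → D: every symbol on the right is nullable, so P is nullable too.
No further non-terminal can be added: every production for the remaining non-terminals contains a terminal or a non-nullable non-terminal.
Nullable = { 'D', 'P' }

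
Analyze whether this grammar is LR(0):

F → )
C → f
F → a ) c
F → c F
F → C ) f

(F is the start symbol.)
A grammar is LR(0) if no state in the canonical LR(0) collection has:
  - both a shift item (dot before a terminal) and a complete item (shift-reduce conflict), or
  - two or more complete items (reduce-reduce conflict; the accept item [F' → F .] counts as a complete item here).

Augment with F' → F and build the canonical LR(0) collection (I0 = CLOSURE({[F' → . F]}), then GOTO on every symbol after a dot until no new states appear). It has 12 states:
  I0: { [C → . f], [F → . )], [F → . C ) f], [F → . a ) c], [F → . c F], [F' → . F] }  — shift
  I1: { [F → ) .] }  — reduce
  I2: { [F → C . ) f] }  — shift
  I3: { [F' → F .] }  — accept
  I4: { [F → a . ) c] }  — shift
  I5: { [C → . f], [F → . )], [F → . C ) f], [F → . a ) c], [F → . c F], [F → c . F] }  — shift
  I6: { [C → f .] }  — reduce
  I7: { [F → c F .] }  — reduce
  I8: { [F → a ) . c] }  — shift
  I9: { [F → a ) c .] }  — reduce
  I10: { [F → C ) . f] }  — shift
  I11: { [F → C ) f .] }  — reduce

Every state is either a pure shift/goto state or contains exactly one complete item and nothing to shift — no conflicts. The grammar is LR(0).

Answer: Yes, the grammar is LR(0)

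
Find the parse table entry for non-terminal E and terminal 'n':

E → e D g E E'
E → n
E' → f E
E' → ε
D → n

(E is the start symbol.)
To find M[E, 'n'], we find productions for E where 'n' is in the predict set (PREDICT(N → α) = (FIRST(α) \ {ε}) ∪ (FOLLOW(N) if α ⇒* ε)).

E → e D g E E': PREDICT = { 'e' }
E → n: PREDICT = { 'n' }
  'n' is in predict set, so this production goes in M[E, 'n']

M[E, 'n'] = E → n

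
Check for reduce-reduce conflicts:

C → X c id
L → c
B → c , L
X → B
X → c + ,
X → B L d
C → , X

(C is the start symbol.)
Augment with C' → C and build the canonical LR(0) collection (I0 = CLOSURE({[C' → . C]}), then GOTO on every symbol after a dot until no new states appear). It has 16 states:
  I0: { [B → . c , L], [C → . , X], [C → . X c id], [C' → . C], [X → . B L d], [X → . B], [X → . c + ,] }  — shift
  I1: { [B → . c , L], [C → , . X], [X → . B L d], [X → . B], [X → . c + ,] }  — shift
  I2: { [L → . c], [X → B . L d], [X → B .] }  — shift, reduce
  I3: { [C' → C .] }  — accept
  I4: { [C → X . c id] }  — shift
  I5: { [B → c . , L], [X → c . + ,] }  — shift
  I6: { [X → c + . ,] }  — shift
  I7: { [B → c , . L], [L → . c] }  — shift
  I8: { [B → c , L .] }  — reduce
  I9: { [L → c .] }  — reduce
  I10: { [X → c + , .] }  — reduce
  I11: { [C → X c . id] }  — shift
  I12: { [C → X c id .] }  — reduce
  I13: { [X → B L . d] }  — shift
  I14: { [X → B L d .] }  — reduce
  I15: { [C → , X .] }  — reduce

No state contains more than one complete item.

Answer: No reduce-reduce conflicts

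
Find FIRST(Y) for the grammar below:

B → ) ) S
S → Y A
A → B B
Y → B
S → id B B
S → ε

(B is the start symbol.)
FIRST sets of the other non-terminals involved (by the same procedure, iterated to a fixed point):
  FIRST(B) = { ')' }

From Y → B:
  - B is a non-terminal: add FIRST(B) \ {ε} = { ')' }
    B is not nullable, so stop

Collecting: FIRST(Y) = { ')' }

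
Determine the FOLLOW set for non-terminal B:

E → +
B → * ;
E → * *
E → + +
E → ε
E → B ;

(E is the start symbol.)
{ ';' }

To compute FOLLOW(B), find every occurrence of B on a right-hand side N → α B β: add FIRST(β) \ {ε}, and if β is empty or nullable also add FOLLOW(N). Iterate to a fixed point.

In E → B ;: B is followed by ';', add FIRST(';') \ {ε} = { ';' }

Taking the union: FOLLOW(B) = { ';' }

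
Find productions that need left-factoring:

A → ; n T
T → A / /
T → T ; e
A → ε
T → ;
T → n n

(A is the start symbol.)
No, left-factoring is not needed

Left-factoring is needed when two productions for the same non-terminal
share a common prefix on the right-hand side.

Productions for A:
  A → ; n T
  A → ε
Productions for T:
  T → A / /
  T → T ; e
  T → ;
  T → n n

No common prefixes found.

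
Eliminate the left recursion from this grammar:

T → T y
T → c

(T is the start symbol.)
T is directly left-recursive. The standard transformation for
  A → A α₁ | ... | A α_m | β₁ | ... | β_n
is
  A  → β₁ A' | ... | β_n A'
  A' → α₁ A' | ... | α_m A' | ε

T → c becomes T → c T'
T → T y becomes T' → y T'
Add T' → ε

Resulting grammar:
T → c T'
T' → y T'
T' → ε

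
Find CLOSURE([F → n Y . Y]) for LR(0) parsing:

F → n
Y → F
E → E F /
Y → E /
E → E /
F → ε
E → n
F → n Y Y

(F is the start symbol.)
Start with: [F → n Y . Y]
  [F → n Y . Y] has the dot before Y: add [Y → . F], [Y → . E /]
  [Y → . F] has the dot before F: add [F → . n], [F → .], [F → . n Y Y]
  [Y → . E /] has the dot before E: add [E → . E F /], [E → . E /], [E → . n]
No further items can be added.

CLOSURE = { [E → . E /], [E → . E F /], [E → . n], [F → . n Y Y], [F → . n], [F → .], [F → n Y . Y], [Y → . E /], [Y → . F] }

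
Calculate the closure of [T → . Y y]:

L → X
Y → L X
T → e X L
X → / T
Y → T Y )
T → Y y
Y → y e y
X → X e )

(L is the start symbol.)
To compute CLOSURE, for each item [A → α.Bβ] where B is a non-terminal, add [B → .γ] for all productions B → γ; repeat for the newly added items until nothing changes.

Start with: [T → . Y y]
  [T → . Y y] has the dot before Y: add [Y → . L X], [Y → . T Y )], [Y → . y e y]
  [Y → . L X] has the dot before L: add [L → . X]
  [Y → . T Y )] has the dot before T: add [T → . e X L]
  [L → . X] has the dot before X: add [X → . / T], [X → . X e )]
No further items can be added.

CLOSURE = { [L → . X], [T → . Y y], [T → . e X L], [X → . / T], [X → . X e )], [Y → . L X], [Y → . T Y )], [Y → . y e y] }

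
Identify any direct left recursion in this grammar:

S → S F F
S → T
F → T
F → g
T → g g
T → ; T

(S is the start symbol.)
Yes, S is left-recursive

Direct left recursion occurs when N → N α for some non-terminal N (the right-hand side begins with the left-hand side itself).

S → S F F: LEFT RECURSIVE (starts with S)
S → T: starts with T
F → T: starts with T
F → g: starts with g
T → g g: starts with g
T → ; T: starts with ';'

The grammar has direct left recursion on: S.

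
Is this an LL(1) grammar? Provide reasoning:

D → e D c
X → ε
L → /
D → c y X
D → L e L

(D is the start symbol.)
Relevant sets:
  FIRST(L) = { '/' }

For D:
  PREDICT(D → e D c) = { 'e' }
  PREDICT(D → c y X) = { 'c' }
  PREDICT(D → L e L) = { '/' }
X, L have a single production, so nothing to check there.

All predict sets are disjoint. The grammar IS LL(1).

Answer: Yes, the grammar is LL(1).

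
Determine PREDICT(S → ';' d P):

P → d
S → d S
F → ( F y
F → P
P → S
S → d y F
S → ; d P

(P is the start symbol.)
PREDICT(S → ';' d P) = (FIRST(RHS) \ {ε}) ∪ (FOLLOW(S) if ε ∈ FIRST(RHS), i.e. RHS ⇒* ε)
FIRST(';' d P) = { ';' }
ε ∉ FIRST(';' d P), so FOLLOW(S) is not added.
PREDICT(S → ';' d P) = { ';' }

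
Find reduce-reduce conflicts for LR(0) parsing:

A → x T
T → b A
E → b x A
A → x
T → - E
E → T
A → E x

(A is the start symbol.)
Yes — I12: [A → x T .] vs [E → T .]

A reduce-reduce conflict occurs when an LR(0) state has two complete items [A → α .] and [B → β .] — both call for a reduction, and with no lookahead the parser cannot choose between them.

Augment with A' → A and build the canonical LR(0) collection (I0 = CLOSURE({[A' → . A]}), then GOTO on every symbol after a dot until no new states appear). It has 15 states:
  I0: { [A → . E x], [A → . x T], [A → . x], [A' → . A], [E → . T], [E → . b x A], [T → . - E], [T → . b A] }  — shift
  I1: { [E → . T], [E → . b x A], [T → - . E], [T → . - E], [T → . b A] }  — shift
  I2: { [A' → A .] }  — accept
  I3: { [A → E . x] }  — shift
  I4: { [E → T .] }  — reduce
  I5: { [A → . E x], [A → . x T], [A → . x], [E → . T], [E → . b x A], [E → b . x A], [T → . - E], [T → . b A], [T → b . A] }  — shift
  I6: { [A → x . T], [A → x .], [T → . - E], [T → . b A] }  — shift, reduce
  I7: { [A → x T .] }  — reduce
  I8: { [A → . E x], [A → . x T], [A → . x], [E → . T], [E → . b x A], [T → . - E], [T → . b A], [T → b . A] }  — shift
  I9: { [T → b A .] }  — reduce
  I10: { [A → . E x], [A → . x T], [A → . x], [A → x . T], [A → x .], [E → . T], [E → . b x A], [E → b x . A], [T → . - E], [T → . b A] }  — shift, reduce
  I11: { [E → b x A .] }  — reduce
  I12: { [A → x T .], [E → T .] }  — 2 reduces
  I13: { [A → E x .] }  — reduce
  I14: { [T → - E .] }  — reduce

I12 contains complete items [A → x T .], [E → T .] — reduce-reduce conflict.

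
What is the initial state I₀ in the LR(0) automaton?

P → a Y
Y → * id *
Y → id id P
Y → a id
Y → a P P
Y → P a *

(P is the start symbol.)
{ [P → . a Y], [P' → . P] }

First, augment the grammar with P' → P
I₀ = CLOSURE({ [P' → . P] }):
  [P' → . P] has the dot before P: add [P → . a Y]
No further items can be added.

I₀ = { [P → . a Y], [P' → . P] }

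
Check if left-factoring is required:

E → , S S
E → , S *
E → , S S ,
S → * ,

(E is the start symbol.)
Yes, E has productions with common prefix ', S'

Left-factoring is needed when two productions for the same non-terminal
share a common prefix on the right-hand side.

Productions for E:
  E → , S S
  E → , S *
  E → , S S ,

Found common prefix ', S' in productions for E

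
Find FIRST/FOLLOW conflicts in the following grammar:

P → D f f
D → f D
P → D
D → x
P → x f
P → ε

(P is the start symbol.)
Nullable non-terminals: P.
FIRST sets used below: FIRST(D) = { 'f', 'x' }

P: nullable alternative(s) P → ε; FOLLOW(P) = { $ }
  P → D f f: FIRST \ {ε} = { 'f', 'x' } — disjoint from FOLLOW(P)
  P → D: FIRST \ {ε} = { 'f', 'x' } — disjoint from FOLLOW(P)
  P → x f: FIRST \ {ε} = { 'x' } — disjoint from FOLLOW(P)
  P → ε: FIRST \ {ε} = { } — this is the only nullable alternative, skip

D has no nullable alternative, so no FIRST/FOLLOW check is needed there.

No FIRST/FOLLOW conflicts found.

Answer: No FIRST/FOLLOW conflicts.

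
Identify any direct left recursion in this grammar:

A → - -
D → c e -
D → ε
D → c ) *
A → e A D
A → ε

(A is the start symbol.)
No direct left recursion

Direct left recursion occurs when N → N α for some non-terminal N (the right-hand side begins with the left-hand side itself).

A → - -: starts with '-'
D → c e -: starts with c
D → ε: starts with ε
D → c ) *: starts with c
A → e A D: starts with e
A → ε: starts with ε

No direct left recursion found.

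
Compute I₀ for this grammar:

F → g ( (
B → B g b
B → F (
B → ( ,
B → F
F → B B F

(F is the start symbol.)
First, augment the grammar with F' → F
I₀ = CLOSURE({ [F' → . F] }):
  [F' → . F] has the dot before F: add [F → . g ( (], [F → . B B F]
  [F → . B B F] has the dot before B: add [B → . B g b], [B → . F (], [B → . ( ,], [B → . F]
No further items can be added.

I₀ = { [B → . ( ,], [B → . B g b], [B → . F (], [B → . F], [F → . B B F], [F → . g ( (], [F' → . F] }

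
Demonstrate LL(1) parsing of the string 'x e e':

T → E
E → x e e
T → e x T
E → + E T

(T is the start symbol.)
LL(1) parsing maintains a stack (initially the start symbol over $) and the input. At each step: if the stack top is a terminal, match it against the current input token; if it is a non-terminal N, replace it with the RHS of M[N, lookahead] (the unique production whose predict set contains the lookahead).

Stack is shown with the top on the left.

Stack    Input    Action
------------------------
T $      x e e $  output T → E
E $      x e e $  output E → x e e
x e e $  x e e $  match 'x'
e e $    e e $    match 'e'
e $      e $      match 'e'
$        $        accept

The string is accepted.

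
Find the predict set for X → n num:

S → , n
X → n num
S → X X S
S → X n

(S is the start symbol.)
{ 'n' }

PREDICT(X → n num) = (FIRST(RHS) \ {ε}) ∪ (FOLLOW(X) if ε ∈ FIRST(RHS), i.e. RHS ⇒* ε)
FIRST(n num) = { 'n' }
ε ∉ FIRST(n num), so FOLLOW(X) is not added.
PREDICT(X → n num) = { 'n' }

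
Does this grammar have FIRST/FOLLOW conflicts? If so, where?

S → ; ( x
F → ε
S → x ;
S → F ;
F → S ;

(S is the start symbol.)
A FIRST/FOLLOW conflict occurs when a non-terminal N has a nullable alternative N → β (β ⇒* ε) and another alternative N → α with FIRST(α) ∩ FOLLOW(N) ≠ ∅: on such a lookahead the parser cannot decide between expanding α and letting N vanish via β.

Nullable non-terminals: F.
FIRST sets used below: FIRST(S) = { ';', 'x' }

F: nullable alternative(s) F → ε; FOLLOW(F) = { ';' }
  F → ε: FIRST \ {ε} = { } — this is the only nullable alternative, skip
  F → S ;: FIRST \ {ε} = { ';', 'x' } — overlaps FOLLOW(F) on { ';' }: CONFLICT

S has no nullable alternative, so no FIRST/FOLLOW check is needed there.

So the grammar has 1 FIRST/FOLLOW conflict (marked CONFLICT above).

Answer: Yes. F → S ';' with FOLLOW(F) on { ';' }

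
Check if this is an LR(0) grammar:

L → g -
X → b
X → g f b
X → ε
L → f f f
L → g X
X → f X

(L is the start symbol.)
Augment with L' → L and build the canonical LR(0) collection (I0 = CLOSURE({[L' → . L]}), then GOTO on every symbol after a dot until no new states appear). It has 14 states:
  I0: { [L → . f f f], [L → . g -], [L → . g X], [L' → . L] }  — shift
  I1: { [L' → L .] }  — accept
  I2: { [L → f . f f] }  — shift
  I3: { [L → g . -], [L → g . X], [X → . b], [X → . f X], [X → . g f b], [X → .] }  — shift, reduce
  I4: { [L → g - .] }  — reduce
  I5: { [L → g X .] }  — reduce
  I6: { [X → b .] }  — reduce
  I7: { [X → . b], [X → . f X], [X → . g f b], [X → .], [X → f . X] }  — shift, reduce
  I8: { [X → g . f b] }  — shift
  I9: { [X → g f . b] }  — shift
  I10: { [X → g f b .] }  — reduce
  I11: { [X → f X .] }  — reduce
  I12: { [L → f f . f] }  — shift
  I13: { [L → f f f .] }  — reduce

Conflict in state I3:
  Shift-reduce conflict between [X → .] and [L → g . -]
So the grammar is NOT LR(0).

Answer: No. Shift-reduce conflict between [X → .] and [L → g . -]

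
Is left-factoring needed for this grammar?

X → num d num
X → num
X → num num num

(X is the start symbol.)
Left-factoring is needed when two productions for the same non-terminal
share a common prefix on the right-hand side.

Productions for X:
  X → num d num
  X → num
  X → num num num

Found common prefix 'num' in productions for X

Answer: Yes, X has productions with common prefix 'num'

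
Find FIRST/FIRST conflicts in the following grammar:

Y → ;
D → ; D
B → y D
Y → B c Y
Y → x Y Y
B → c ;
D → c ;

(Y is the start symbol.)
No FIRST/FIRST conflicts.

A FIRST/FIRST conflict occurs when two productions N → α and N → β for the same non-terminal have FIRST(α) ∩ FIRST(β) ≠ ∅ (with ε ∈ FIRST of a nullable right-hand side, so two nullable alternatives also conflict).

FIRST sets of the non-terminals at (or reachable through a nullable prefix from) the front of some alternative:
  FIRST(B) = { 'c', 'y' }

Productions for Y:
  Y → ;: FIRST = { ';' }
  Y → B c Y: FIRST = { 'c', 'y' }
  Y → x Y Y: FIRST = { 'x' }
Productions for D:
  D → ; D: FIRST = { ';' }
  D → c ;: FIRST = { 'c' }
Productions for B:
  B → y D: FIRST = { 'y' }
  B → c ;: FIRST = { 'c' }

All alternatives of each non-terminal have pairwise disjoint FIRST sets.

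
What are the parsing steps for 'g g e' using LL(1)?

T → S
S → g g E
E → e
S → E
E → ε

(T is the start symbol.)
Stack is shown with the top on the left.

Stack    Input    Action
------------------------
T $      g g e $  output T → S
S $      g g e $  output S → g g E
g g E $  g g e $  match 'g'
g E $    g e $    match 'g'
E $      e $      output E → e
e $      e $      match 'e'
$        $        accept

The string is accepted.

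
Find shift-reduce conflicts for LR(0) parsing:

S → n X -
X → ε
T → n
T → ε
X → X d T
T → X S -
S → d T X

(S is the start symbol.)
Yes — I2: [T → .] vs [T → . n]; I6: [T → .] vs [T → . n]; I11: [T → .] vs [T → . n]; I13: [S → d T X .] vs [X → X . d T]

Augment with S' → S and build the canonical LR(0) collection (I0 = CLOSURE({[S' → . S]}), then GOTO on every symbol after a dot until no new states appear). It has 16 states:
  I0: { [S → . d T X], [S → . n X -], [S' → . S] }  — shift
  I1: { [S' → S .] }  — accept
  I2: { [S → d . T X], [T → . X S -], [T → . n], [T → .], [X → . X d T], [X → .] }  — shift, 2 reduces
  I3: { [S → n . X -], [X → . X d T], [X → .] }  — reduce
  I4: { [S → n X . -], [X → X . d T] }  — shift
  I5: { [S → n X - .] }  — reduce
  I6: { [T → . X S -], [T → . n], [T → .], [X → . X d T], [X → .], [X → X d . T] }  — shift, 2 reduces
  I7: { [X → X d T .] }  — reduce
  I8: { [S → . d T X], [S → . n X -], [T → X . S -], [X → X . d T] }  — shift
  I9: { [T → n .] }  — reduce
  I10: { [T → X S . -] }  — shift
  I11: { [S → d . T X], [T → . X S -], [T → . n], [T → .], [X → . X d T], [X → .], [X → X d . T] }  — shift, 2 reduces
  I12: { [S → d T . X], [X → . X d T], [X → .], [X → X d T .] }  — 2 reduces
  I13: { [S → d T X .], [X → X . d T] }  — shift, reduce
  I14: { [T → X S - .] }  — reduce
  I15: { [S → d T . X], [X → . X d T], [X → .] }  — reduce

I2 contains reduce items [T → .], [X → .] and shift item [T → . n] — shift-reduce conflict.
I6 contains reduce items [T → .], [X → .] and shift item [T → . n] — shift-reduce conflict.
I11 contains reduce items [T → .], [X → .] and shift item [T → . n] — shift-reduce conflict.
I13 contains reduce item [S → d T X .] and shift item [X → X . d T] — shift-reduce conflict.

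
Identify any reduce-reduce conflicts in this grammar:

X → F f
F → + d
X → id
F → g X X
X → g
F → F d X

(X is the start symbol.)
No reduce-reduce conflicts

Augment with X' → X and build the canonical LR(0) collection (I0 = CLOSURE({[X' → . X]}), then GOTO on every symbol after a dot until no new states appear). It has 12 states:
  I0: { [F → . + d], [F → . F d X], [F → . g X X], [X → . F f], [X → . g], [X → . id], [X' → . X] }  — shift
  I1: { [F → + . d] }  — shift
  I2: { [F → F . d X], [X → F . f] }  — shift
  I3: { [X' → X .] }  — accept
  I4: { [F → . + d], [F → . F d X], [F → . g X X], [F → g . X X], [X → . F f], [X → . g], [X → . id], [X → g .] }  — shift, reduce
  I5: { [X → id .] }  — reduce
  I6: { [F → . + d], [F → . F d X], [F → . g X X], [F → g X . X], [X → . F f], [X → . g], [X → . id] }  — shift
  I7: { [F → g X X .] }  — reduce
  I8: { [F → . + d], [F → . F d X], [F → . g X X], [F → F d . X], [X → . F f], [X → . g], [X → . id] }  — shift
  I9: { [X → F f .] }  — reduce
  I10: { [F → F d X .] }  — reduce
  I11: { [F → + d .] }  — reduce

No state contains more than one complete item.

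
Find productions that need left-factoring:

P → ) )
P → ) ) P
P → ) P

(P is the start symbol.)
Yes, P has productions with common prefix ')'

Left-factoring is needed when two productions for the same non-terminal
share a common prefix on the right-hand side.

Productions for P:
  P → ) )
  P → ) ) P
  P → ) P

Found common prefix ')' in productions for P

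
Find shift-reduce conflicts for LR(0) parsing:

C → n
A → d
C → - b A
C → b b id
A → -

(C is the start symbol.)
No shift-reduce conflicts

Augment with C' → C and build the canonical LR(0) collection (I0 = CLOSURE({[C' → . C]}), then GOTO on every symbol after a dot until no new states appear). It has 11 states:
  I0: { [C → . - b A], [C → . b b id], [C → . n], [C' → . C] }  — shift
  I1: { [C → - . b A] }  — shift
  I2: { [C' → C .] }  — accept
  I3: { [C → b . b id] }  — shift
  I4: { [C → n .] }  — reduce
  I5: { [C → b b . id] }  — shift
  I6: { [C → b b id .] }  — reduce
  I7: { [A → . -], [A → . d], [C → - b . A] }  — shift
  I8: { [A → - .] }  — reduce
  I9: { [C → - b A .] }  — reduce
  I10: { [A → d .] }  — reduce

No state contains both a complete item and a shift item.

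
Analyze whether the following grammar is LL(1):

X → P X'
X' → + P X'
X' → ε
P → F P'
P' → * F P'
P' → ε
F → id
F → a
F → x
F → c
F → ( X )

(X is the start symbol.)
A grammar is LL(1) if for each non-terminal N with multiple productions, the predict sets of those productions are pairwise disjoint, where PREDICT(N → α) = (FIRST(α) \ {ε}) ∪ (FOLLOW(N) if α ⇒* ε).

Relevant sets:
  FOLLOW(X') = { $, ')' }
  FOLLOW(P') = { $, ')', '+' }

For X':
  PREDICT(X' → '+' P X') = { '+' }
  PREDICT(X' → ε) = { $, ')' }
For P':
  PREDICT(P' → '*' F P') = { '*' }
  PREDICT(P' → ε) = { $, ')', '+' }
For F:
  PREDICT(F → id) = { 'id' }
  PREDICT(F → a) = { 'a' }
  PREDICT(F → x) = { 'x' }
  PREDICT(F → c) = { 'c' }
  PREDICT(F → '(' X ')') = { '(' }
X, P have a single production, so nothing to check there.

All predict sets are disjoint. The grammar IS LL(1).

Answer: Yes, the grammar is LL(1).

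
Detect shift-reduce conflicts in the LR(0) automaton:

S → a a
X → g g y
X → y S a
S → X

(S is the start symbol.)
No shift-reduce conflicts

A shift-reduce conflict occurs when an LR(0) state has both:
  - a complete (reduce) item [A → α .] (dot at the end), and
  - a shift item [B → β . c γ] (dot before a terminal).

Augment with S' → S and build the canonical LR(0) collection (I0 = CLOSURE({[S' → . S]}), then GOTO on every symbol after a dot until no new states appear). It has 11 states:
  I0: { [S → . X], [S → . a a], [S' → . S], [X → . g g y], [X → . y S a] }  — shift
  I1: { [S' → S .] }  — accept
  I2: { [S → X .] }  — reduce
  I3: { [S → a . a] }  — shift
  I4: { [X → g . g y] }  — shift
  I5: { [S → . X], [S → . a a], [X → . g g y], [X → . y S a], [X → y . S a] }  — shift
  I6: { [X → y S . a] }  — shift
  I7: { [X → y S a .] }  — reduce
  I8: { [X → g g . y] }  — shift
  I9: { [X → g g y .] }  — reduce
  I10: { [S → a a .] }  — reduce

No state contains both a complete item and a shift item.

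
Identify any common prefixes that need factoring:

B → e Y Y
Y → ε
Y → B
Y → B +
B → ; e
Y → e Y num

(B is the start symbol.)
Yes, Y has productions with common prefix 'B'

Left-factoring is needed when two productions for the same non-terminal
share a common prefix on the right-hand side.

Productions for B:
  B → e Y Y
  B → ; e
Productions for Y:
  Y → ε
  Y → B
  Y → B +
  Y → e Y num

Found common prefix 'B' in productions for Y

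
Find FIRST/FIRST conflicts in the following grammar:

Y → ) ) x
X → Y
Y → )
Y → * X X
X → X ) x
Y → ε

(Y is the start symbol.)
A FIRST/FIRST conflict occurs when two productions N → α and N → β for the same non-terminal have FIRST(α) ∩ FIRST(β) ≠ ∅ (with ε ∈ FIRST of a nullable right-hand side, so two nullable alternatives also conflict).

FIRST sets of the non-terminals at (or reachable through a nullable prefix from) the front of some alternative:
  FIRST(Y) = { ')', '*', ε }
  FIRST(X) = { ')', '*', ε }

Productions for Y:
  Y → ) ) x: FIRST = { ')' }
  Y → ): FIRST = { ')' }
  Y → * X X: FIRST = { '*' }
  Y → ε: FIRST = { ε }
Productions for X:
  X → Y: FIRST = { ')', '*', ε }
  X → X ) x: FIRST = { ')', '*' }

Conflict for Y: Y → ) ) x and Y → )
  Overlap: { ')' }
Conflict for X: X → Y and X → X ) x
  Overlap: { ')', '*' }

Answer: Yes. Y → ')' ')' x / Y → ')' on { ')' }; X → Y / X → X ')' x on { ')', '*' }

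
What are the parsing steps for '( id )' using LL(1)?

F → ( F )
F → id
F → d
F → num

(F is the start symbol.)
LL(1) parsing maintains a stack (initially the start symbol over $) and the input. At each step: if the stack top is a terminal, match it against the current input token; if it is a non-terminal N, replace it with the RHS of M[N, lookahead] (the unique production whose predict set contains the lookahead).

Stack is shown with the top on the left.

Stack    Input     Action
-------------------------
F $      ( id ) $  output F → ( F )
( F ) $  ( id ) $  match '('
F ) $    id ) $    output F → id
id ) $   id ) $    match 'id'
) $      ) $       match ')'
$        $         accept

The string is accepted.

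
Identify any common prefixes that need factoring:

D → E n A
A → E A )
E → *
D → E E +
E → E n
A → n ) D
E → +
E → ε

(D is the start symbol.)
Left-factoring is needed when two productions for the same non-terminal
share a common prefix on the right-hand side.

Productions for D:
  D → E n A
  D → E E +
Productions for A:
  A → E A )
  A → n ) D
Productions for E:
  E → *
  E → E n
  E → +
  E → ε

Found common prefix 'E' in productions for D

Answer: Yes, D has productions with common prefix 'E'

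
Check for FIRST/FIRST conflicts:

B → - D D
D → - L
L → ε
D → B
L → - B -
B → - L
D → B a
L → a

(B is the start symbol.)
Yes. B → '-' D D / B → '-' L on { '-' }; D → '-' L / D → B on { '-' }; D → '-' L / D → B a on { '-' }; D → B / D → B a on { '-' }

A FIRST/FIRST conflict occurs when two productions N → α and N → β for the same non-terminal have FIRST(α) ∩ FIRST(β) ≠ ∅ (with ε ∈ FIRST of a nullable right-hand side, so two nullable alternatives also conflict).

FIRST sets of the non-terminals at (or reachable through a nullable prefix from) the front of some alternative:
  FIRST(B) = { '-' }

Productions for B:
  B → - D D: FIRST = { '-' }
  B → - L: FIRST = { '-' }
Productions for D:
  D → - L: FIRST = { '-' }
  D → B: FIRST = { '-' }
  D → B a: FIRST = { '-' }
Productions for L:
  L → ε: FIRST = { ε }
  L → - B -: FIRST = { '-' }
  L → a: FIRST = { 'a' }

Conflict for B: B → - D D and B → - L
  Overlap: { '-' }
Conflict for D: D → - L and D → B
  Overlap: { '-' }
Conflict for D: D → - L and D → B a
  Overlap: { '-' }
Conflict for D: D → B and D → B a
  Overlap: { '-' }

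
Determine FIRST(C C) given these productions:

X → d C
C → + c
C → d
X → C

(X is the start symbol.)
{ '+', 'd' }

FIRST sets of the non-terminals involved (from the grammar, by fixed-point iteration):
  FIRST(C) = { '+', 'd' }

To compute FIRST(C C), process the symbols left to right:
Symbol C is a non-terminal. Add FIRST(C) \ {ε} = { '+', 'd' }
C is not nullable (ε ∉ FIRST(C)), so stop here.
FIRST(C C) = { '+', 'd' }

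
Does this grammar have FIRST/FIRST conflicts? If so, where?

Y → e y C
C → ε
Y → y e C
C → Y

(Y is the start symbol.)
A FIRST/FIRST conflict occurs when two productions N → α and N → β for the same non-terminal have FIRST(α) ∩ FIRST(β) ≠ ∅ (with ε ∈ FIRST of a nullable right-hand side, so two nullable alternatives also conflict).

FIRST sets of the non-terminals at (or reachable through a nullable prefix from) the front of some alternative:
  FIRST(Y) = { 'e', 'y' }

Productions for Y:
  Y → e y C: FIRST = { 'e' }
  Y → y e C: FIRST = { 'y' }
Productions for C:
  C → ε: FIRST = { ε }
  C → Y: FIRST = { 'e', 'y' }

All alternatives of each non-terminal have pairwise disjoint FIRST sets.

Answer: No FIRST/FIRST conflicts.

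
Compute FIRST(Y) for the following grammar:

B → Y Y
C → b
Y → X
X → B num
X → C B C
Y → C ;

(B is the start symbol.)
{ 'b' }

To compute FIRST(Y), examine every production with Y on the left-hand side, reading each right-hand side left to right until a non-nullable symbol is reached.

FIRST sets of the other non-terminals involved (by the same procedure, iterated to a fixed point):
  FIRST(X) = { 'b' }
  FIRST(C) = { 'b' }

From Y → X:
  - X is a non-terminal: add FIRST(X) \ {ε} = { 'b' }
    X is not nullable, so stop
From Y → C ;:
  - C is a non-terminal: add FIRST(C) \ {ε} = { 'b' }
    C is not nullable, so stop

Collecting: FIRST(Y) = { 'b' }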